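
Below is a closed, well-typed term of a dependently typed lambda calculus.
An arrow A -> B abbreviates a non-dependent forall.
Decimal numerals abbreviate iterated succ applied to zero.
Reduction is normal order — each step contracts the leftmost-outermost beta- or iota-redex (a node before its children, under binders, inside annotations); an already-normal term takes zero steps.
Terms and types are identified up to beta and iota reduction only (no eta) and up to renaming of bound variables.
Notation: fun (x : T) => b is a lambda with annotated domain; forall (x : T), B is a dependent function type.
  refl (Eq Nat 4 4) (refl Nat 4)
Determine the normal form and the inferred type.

normal form:
  refl (Eq Nat 4 4) (refl Nat 4)
inferred type:
  Eq (Eq Nat 4 4) (refl Nat 4) (refl Nat 4)
observation: no redex remains anywhere in the term; it is its own normal form.


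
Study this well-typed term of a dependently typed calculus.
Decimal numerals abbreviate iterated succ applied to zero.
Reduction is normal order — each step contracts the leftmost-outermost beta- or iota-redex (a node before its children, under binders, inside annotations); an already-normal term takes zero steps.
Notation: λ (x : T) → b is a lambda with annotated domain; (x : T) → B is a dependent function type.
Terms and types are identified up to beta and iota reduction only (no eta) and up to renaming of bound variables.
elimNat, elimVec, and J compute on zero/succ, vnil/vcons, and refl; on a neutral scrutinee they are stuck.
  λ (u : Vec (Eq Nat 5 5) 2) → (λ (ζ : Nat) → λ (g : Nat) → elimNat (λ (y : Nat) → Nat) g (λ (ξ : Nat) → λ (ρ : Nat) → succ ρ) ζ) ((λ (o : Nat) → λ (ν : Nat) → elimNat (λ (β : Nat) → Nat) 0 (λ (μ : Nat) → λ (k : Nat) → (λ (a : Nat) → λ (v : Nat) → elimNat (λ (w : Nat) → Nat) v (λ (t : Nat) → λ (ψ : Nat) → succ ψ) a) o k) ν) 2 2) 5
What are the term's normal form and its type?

normal form:
  λ (u : Vec (Eq Nat 5 5) 2) → 9
inferred type:
  (u : Vec (Eq Nat 5 5) 2) → Nat
observation: 42 normal-order steps separate the term from its normal form.


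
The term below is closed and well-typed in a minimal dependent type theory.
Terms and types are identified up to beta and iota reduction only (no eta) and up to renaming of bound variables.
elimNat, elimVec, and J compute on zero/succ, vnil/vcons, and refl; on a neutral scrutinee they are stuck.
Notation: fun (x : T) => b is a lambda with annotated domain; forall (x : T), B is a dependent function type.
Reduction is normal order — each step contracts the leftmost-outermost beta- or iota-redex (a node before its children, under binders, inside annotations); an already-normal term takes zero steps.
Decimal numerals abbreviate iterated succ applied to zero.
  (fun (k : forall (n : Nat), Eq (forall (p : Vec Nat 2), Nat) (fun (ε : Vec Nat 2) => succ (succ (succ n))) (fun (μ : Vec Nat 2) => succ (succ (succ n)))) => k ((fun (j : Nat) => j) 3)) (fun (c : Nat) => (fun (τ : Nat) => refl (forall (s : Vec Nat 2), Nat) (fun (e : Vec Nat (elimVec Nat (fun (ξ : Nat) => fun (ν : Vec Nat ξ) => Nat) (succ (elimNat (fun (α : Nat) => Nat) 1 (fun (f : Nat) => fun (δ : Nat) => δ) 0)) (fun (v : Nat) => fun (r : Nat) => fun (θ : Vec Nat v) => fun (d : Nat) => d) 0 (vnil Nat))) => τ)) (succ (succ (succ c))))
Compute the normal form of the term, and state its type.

normal form:
  refl (forall (k : Vec Nat 2), Nat) (fun (n : Vec Nat 2) => 6)
inferred type:
  Eq (forall (k : Vec Nat 2), Nat) (fun (n : Vec Nat 2) => 6) (fun (p : Vec Nat 2) => 6)
observation: 6 normal-order steps separate the term from its normal form.


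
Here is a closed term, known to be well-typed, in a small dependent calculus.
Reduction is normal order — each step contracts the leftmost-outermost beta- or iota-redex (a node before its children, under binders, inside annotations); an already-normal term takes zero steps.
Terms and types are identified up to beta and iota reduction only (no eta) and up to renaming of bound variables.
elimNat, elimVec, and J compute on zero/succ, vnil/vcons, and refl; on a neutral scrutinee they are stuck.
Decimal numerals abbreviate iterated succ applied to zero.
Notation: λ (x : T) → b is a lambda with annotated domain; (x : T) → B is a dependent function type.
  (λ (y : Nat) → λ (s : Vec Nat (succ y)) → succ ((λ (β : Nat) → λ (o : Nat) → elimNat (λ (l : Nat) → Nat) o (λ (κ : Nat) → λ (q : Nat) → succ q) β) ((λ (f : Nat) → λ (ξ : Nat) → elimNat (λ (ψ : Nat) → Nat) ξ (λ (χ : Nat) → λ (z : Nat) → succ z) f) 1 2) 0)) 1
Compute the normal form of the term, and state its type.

resulting normal form:
  λ (y : Vec Nat 2) → 4
inferred type:
  (y : Vec Nat 2) → Nat


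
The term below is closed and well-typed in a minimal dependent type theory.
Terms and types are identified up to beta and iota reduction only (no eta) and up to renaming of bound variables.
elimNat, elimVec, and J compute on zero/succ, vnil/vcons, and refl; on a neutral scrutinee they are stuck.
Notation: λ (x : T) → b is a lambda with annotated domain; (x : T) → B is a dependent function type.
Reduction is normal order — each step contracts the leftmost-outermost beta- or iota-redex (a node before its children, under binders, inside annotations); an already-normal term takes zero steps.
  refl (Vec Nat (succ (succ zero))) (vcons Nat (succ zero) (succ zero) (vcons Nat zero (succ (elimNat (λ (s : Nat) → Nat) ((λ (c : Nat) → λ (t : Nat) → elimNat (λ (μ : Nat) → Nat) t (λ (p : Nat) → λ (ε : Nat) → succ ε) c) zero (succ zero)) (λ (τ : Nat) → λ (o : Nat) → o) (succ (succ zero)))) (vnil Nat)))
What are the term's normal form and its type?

resulting normal form:
  refl (Vec Nat (succ (succ zero))) (vcons Nat (succ zero) (succ zero) (vcons Nat zero (succ (succ zero)) (vnil Nat)))
inferred type:
  Eq (Vec Nat (succ (succ zero))) (vcons Nat (succ zero) (succ zero) (vcons Nat zero (succ (succ zero)) (vnil Nat))) (vcons Nat (succ zero) (succ zero) (vcons Nat zero (succ (succ zero)) (vnil Nat)))
observation: 10 normal-order steps separate the term from its normal form.


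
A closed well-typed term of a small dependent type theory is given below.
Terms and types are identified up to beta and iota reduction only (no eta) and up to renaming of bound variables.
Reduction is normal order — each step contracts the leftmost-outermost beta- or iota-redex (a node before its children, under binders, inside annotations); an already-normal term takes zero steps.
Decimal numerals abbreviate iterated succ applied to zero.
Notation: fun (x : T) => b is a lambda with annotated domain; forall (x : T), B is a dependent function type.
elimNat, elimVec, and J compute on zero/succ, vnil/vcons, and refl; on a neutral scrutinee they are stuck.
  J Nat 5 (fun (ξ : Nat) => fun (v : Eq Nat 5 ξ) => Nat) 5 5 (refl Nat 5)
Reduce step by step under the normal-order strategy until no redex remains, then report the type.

normal-order reduction:
  J Nat 5 (fun (ξ : Nat) => fun (v : Eq Nat 5 ξ) => Nat) 5 5 (refl Nat 5)
  ~> 5
the term's type:
  Nat


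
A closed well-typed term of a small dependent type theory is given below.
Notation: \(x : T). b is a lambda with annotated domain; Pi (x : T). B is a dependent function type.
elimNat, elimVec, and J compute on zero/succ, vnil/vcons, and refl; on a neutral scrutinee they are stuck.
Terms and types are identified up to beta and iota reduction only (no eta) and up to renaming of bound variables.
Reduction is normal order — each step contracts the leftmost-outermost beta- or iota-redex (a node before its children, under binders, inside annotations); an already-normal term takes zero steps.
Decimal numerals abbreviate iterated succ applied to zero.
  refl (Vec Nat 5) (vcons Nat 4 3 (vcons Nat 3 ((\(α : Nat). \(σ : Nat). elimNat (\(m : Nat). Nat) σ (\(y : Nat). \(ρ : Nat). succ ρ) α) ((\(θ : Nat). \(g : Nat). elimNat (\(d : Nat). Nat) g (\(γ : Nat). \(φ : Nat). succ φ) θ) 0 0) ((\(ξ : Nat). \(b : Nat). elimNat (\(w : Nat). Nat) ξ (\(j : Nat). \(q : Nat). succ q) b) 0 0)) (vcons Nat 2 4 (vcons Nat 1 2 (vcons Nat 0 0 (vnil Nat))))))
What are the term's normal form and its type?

normal form:
  refl (Vec Nat 5) (vcons Nat 4 3 (vcons Nat 3 0 (vcons Nat 2 4 (vcons Nat 1 2 (vcons Nat 0 0 (vnil Nat))))))
the term's type:
  Eq (Vec Nat 5) (vcons Nat 4 3 (vcons Nat 3 0 (vcons Nat 2 4 (vcons Nat 1 2 (vcons Nat 0 0 (vnil Nat)))))) (vcons Nat 4 3 (vcons Nat 3 0 (vcons Nat 2 4 (vcons Nat 1 2 (vcons Nat 0 0 (vnil Nat))))))
observation: normalization takes exactly 9 steps under the normal-order strategy.


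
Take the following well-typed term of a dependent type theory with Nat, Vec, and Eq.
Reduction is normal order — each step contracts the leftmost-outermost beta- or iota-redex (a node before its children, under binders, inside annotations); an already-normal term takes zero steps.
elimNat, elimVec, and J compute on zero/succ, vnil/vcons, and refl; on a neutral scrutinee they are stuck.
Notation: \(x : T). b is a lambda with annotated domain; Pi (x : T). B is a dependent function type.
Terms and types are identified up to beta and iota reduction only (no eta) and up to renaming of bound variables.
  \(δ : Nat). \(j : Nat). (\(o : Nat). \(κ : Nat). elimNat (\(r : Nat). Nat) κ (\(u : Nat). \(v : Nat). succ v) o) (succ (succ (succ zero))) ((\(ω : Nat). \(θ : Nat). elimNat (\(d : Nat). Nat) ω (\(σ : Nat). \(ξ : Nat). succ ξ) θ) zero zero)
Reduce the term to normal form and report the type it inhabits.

normal form:
  \(δ : Nat). \(j : Nat). succ (succ (succ zero))
inferred type:
  Pi (δ : Nat). Pi (j : Nat). Nat


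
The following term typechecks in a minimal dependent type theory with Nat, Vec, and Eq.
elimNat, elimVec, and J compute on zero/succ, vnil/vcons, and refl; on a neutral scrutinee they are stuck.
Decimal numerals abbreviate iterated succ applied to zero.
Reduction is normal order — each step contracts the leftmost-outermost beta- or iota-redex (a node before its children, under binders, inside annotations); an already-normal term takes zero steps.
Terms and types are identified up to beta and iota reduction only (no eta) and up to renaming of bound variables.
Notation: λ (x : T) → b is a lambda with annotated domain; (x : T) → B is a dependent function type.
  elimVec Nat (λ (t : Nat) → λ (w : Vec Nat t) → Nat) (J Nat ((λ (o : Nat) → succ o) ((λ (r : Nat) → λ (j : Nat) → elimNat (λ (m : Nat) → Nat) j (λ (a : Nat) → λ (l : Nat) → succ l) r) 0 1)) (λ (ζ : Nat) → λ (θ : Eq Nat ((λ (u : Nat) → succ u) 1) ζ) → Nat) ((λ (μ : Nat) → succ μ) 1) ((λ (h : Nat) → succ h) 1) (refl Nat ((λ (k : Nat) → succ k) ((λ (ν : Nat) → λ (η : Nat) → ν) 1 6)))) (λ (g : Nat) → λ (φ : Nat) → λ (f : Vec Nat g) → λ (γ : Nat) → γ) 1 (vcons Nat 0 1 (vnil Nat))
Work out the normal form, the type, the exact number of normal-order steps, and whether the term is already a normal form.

reduced normal form:
  2
inferred type:
  Nat
reduction steps (normal order): 8
already normal: no
first redex: an elimVec iota-redex


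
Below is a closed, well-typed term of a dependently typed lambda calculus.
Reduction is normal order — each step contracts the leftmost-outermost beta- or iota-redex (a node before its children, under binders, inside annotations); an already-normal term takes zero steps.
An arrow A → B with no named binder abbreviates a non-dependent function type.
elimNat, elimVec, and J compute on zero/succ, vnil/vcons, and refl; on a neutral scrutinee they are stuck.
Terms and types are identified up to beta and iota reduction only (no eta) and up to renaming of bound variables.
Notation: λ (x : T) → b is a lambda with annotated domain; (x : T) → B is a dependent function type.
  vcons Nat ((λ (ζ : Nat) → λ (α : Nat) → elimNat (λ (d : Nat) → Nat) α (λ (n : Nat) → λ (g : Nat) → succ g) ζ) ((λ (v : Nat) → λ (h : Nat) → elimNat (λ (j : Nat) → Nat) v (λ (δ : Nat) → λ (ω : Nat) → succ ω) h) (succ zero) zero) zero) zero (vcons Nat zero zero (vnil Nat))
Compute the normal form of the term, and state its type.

reduced normal form:
  vcons Nat (succ zero) zero (vcons Nat zero zero (vnil Nat))
the term's type:
  Vec Nat (succ (succ zero))
observation: normalization takes exactly 9 steps under the normal-order strategy.


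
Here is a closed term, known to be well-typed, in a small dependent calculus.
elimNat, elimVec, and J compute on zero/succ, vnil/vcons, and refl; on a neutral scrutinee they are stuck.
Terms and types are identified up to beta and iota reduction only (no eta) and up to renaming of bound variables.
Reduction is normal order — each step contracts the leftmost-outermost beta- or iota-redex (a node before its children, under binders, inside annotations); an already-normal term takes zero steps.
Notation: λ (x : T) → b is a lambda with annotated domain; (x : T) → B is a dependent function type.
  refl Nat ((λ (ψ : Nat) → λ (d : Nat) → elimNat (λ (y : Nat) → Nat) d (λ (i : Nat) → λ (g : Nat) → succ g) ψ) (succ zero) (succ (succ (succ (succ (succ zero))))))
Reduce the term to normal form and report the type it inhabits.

resulting normal form:
  refl Nat (succ (succ (succ (succ (succ (succ zero))))))
type:
  Eq Nat (succ (succ (succ (succ (succ (succ zero)))))) (succ (succ (succ (succ (succ (succ zero))))))


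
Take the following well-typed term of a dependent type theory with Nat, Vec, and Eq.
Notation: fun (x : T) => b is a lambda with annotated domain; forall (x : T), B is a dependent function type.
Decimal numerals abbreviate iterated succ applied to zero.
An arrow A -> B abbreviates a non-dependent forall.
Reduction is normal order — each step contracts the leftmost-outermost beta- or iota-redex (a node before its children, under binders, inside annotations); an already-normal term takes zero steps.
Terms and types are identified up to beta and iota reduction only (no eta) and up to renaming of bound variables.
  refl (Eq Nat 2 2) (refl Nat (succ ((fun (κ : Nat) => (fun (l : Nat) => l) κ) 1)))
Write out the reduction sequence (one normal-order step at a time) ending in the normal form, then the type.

normal-order reduction:
  refl (Eq Nat 2 2) (refl Nat (succ ((fun (κ : Nat) => (fun (l : Nat) => l) κ) 1)))
  ~> refl (Eq Nat 2 2) (refl Nat (succ ((fun (κ : Nat) => κ) 1)))
  ~> refl (Eq Nat 2 2) (refl Nat 2)
the term's type:
  Eq (Eq Nat 2 2) (refl Nat 2) (refl Nat 2)


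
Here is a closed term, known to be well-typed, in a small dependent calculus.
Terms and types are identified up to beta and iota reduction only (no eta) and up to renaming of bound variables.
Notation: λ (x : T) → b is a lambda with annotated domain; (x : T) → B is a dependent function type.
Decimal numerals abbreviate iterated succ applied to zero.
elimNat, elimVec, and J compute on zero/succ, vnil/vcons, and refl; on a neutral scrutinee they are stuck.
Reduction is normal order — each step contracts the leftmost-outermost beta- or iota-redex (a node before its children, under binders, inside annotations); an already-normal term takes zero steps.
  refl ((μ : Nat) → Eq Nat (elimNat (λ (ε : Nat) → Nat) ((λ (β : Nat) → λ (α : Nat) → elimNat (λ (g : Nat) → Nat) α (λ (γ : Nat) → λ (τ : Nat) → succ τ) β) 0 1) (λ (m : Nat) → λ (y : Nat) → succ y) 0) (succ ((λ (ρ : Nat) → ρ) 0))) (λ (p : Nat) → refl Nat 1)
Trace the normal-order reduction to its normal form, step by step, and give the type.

reduction (normal order):
  refl ((μ : Nat) → Eq Nat (elimNat (λ (ε : Nat) → Nat) ((λ (β : Nat) → λ (α : Nat) → elimNat (λ (g : Nat) → Nat) α (λ (γ : Nat) → λ (τ : Nat) → succ τ) β) 0 1) (λ (m : Nat) → λ (y : Nat) → succ y) 0) (succ ((λ (ρ : Nat) → ρ) 0))) (λ (p : Nat) → refl Nat 1)
  ~> refl ((μ : Nat) → Eq Nat ((λ (ε : Nat) → λ (β : Nat) → elimNat (λ (α : Nat) → Nat) β (λ (g : Nat) → λ (γ : Nat) → succ γ) ε) 0 1) (succ ((λ (τ : Nat) → τ) 0))) (λ (m : Nat) → refl Nat 1)
  ~> refl ((μ : Nat) → Eq Nat ((λ (ε : Nat) → elimNat (λ (β : Nat) → Nat) ε (λ (α : Nat) → λ (g : Nat) → succ g) 0) 1) (succ ((λ (γ : Nat) → γ) 0))) (λ (τ : Nat) → refl Nat 1)
  ~> refl ((μ : Nat) → Eq Nat (elimNat (λ (ε : Nat) → Nat) 1 (λ (β : Nat) → λ (α : Nat) → succ α) 0) (succ ((λ (g : Nat) → g) 0))) (λ (γ : Nat) → refl Nat 1)
  ~> refl ((μ : Nat) → Eq Nat 1 (succ ((λ (ε : Nat) → ε) 0))) (λ (β : Nat) → refl Nat 1)
  ~> refl ((μ : Nat) → Eq Nat 1 1) (λ (ε : Nat) → refl Nat 1)
inferred type:
  Eq ((μ : Nat) → Eq Nat 1 1) (λ (ε : Nat) → refl Nat 1) (λ (β : Nat) → refl Nat 1)


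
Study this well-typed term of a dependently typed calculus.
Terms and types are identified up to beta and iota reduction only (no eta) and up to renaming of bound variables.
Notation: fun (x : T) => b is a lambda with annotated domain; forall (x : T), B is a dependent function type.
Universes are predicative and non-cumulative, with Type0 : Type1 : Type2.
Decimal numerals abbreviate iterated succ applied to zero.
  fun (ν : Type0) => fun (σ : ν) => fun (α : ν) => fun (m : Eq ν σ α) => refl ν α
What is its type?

the term's type:
  forall (ν : Type0), forall (σ : ν), forall (α : ν), forall (m : Eq ν σ α), Eq ν α α


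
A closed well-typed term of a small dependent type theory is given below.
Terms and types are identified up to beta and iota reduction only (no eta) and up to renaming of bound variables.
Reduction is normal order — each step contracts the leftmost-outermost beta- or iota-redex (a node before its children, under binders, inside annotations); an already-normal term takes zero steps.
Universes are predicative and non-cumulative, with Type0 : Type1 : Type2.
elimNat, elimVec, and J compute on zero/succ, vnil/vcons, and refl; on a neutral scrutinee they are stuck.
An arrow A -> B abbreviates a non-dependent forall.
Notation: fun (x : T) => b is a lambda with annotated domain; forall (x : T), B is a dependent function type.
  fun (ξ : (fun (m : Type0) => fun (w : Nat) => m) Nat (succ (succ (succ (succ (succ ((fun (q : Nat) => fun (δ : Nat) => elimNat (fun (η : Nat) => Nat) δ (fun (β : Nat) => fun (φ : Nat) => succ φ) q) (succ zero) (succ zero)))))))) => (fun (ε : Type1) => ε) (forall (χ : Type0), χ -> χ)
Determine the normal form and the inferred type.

reduced normal form:
  fun (ξ : Nat) => forall (m : Type0), m -> m
the term's type:
  Nat -> Type1
observation: 3 normal-order steps separate the term from its normal form.


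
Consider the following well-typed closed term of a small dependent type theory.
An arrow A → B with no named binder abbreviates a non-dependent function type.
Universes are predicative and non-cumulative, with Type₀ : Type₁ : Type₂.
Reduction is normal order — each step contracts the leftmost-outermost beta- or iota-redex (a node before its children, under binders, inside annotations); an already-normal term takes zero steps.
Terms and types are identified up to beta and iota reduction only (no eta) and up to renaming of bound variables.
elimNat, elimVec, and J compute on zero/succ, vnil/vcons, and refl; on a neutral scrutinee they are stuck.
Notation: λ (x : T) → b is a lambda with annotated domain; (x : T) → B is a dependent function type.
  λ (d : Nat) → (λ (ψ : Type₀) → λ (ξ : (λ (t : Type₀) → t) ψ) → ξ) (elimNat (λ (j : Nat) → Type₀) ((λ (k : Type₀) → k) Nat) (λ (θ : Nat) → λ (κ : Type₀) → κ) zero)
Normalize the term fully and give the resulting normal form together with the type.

resulting normal form:
  λ (d : Nat) → λ (ψ : Nat) → ψ
the term's type:
  Nat → Nat → Nat


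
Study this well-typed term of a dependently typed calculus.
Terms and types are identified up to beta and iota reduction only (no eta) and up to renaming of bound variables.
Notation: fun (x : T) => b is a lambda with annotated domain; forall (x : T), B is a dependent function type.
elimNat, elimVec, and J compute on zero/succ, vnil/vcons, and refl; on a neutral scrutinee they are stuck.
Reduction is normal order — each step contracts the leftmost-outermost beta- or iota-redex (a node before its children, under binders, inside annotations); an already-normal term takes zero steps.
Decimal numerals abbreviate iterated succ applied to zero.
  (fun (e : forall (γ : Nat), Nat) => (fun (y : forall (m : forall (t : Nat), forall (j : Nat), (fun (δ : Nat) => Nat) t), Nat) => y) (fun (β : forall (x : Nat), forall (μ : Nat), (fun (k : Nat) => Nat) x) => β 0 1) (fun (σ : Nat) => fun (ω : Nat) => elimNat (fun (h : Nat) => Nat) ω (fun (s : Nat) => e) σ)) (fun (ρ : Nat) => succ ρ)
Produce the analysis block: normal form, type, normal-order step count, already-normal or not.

reduced normal form:
  1
inferred type:
  Nat
steps to reach normal form (normal order): 6
already normal: no
first redex: a beta-redex


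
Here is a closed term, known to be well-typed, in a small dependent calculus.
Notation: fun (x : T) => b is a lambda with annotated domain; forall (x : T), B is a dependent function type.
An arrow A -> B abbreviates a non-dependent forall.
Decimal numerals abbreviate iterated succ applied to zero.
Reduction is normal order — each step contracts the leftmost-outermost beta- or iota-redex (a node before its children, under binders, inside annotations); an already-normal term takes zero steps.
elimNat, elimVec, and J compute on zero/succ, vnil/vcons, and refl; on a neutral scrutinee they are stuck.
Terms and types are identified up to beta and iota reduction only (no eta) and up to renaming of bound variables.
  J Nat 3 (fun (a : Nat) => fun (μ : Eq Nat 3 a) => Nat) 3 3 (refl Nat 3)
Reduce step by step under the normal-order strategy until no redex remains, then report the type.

reduction (normal order):
  J Nat 3 (fun (a : Nat) => fun (μ : Eq Nat 3 a) => Nat) 3 3 (refl Nat 3)
  ~> 3
the term's type:
  Nat


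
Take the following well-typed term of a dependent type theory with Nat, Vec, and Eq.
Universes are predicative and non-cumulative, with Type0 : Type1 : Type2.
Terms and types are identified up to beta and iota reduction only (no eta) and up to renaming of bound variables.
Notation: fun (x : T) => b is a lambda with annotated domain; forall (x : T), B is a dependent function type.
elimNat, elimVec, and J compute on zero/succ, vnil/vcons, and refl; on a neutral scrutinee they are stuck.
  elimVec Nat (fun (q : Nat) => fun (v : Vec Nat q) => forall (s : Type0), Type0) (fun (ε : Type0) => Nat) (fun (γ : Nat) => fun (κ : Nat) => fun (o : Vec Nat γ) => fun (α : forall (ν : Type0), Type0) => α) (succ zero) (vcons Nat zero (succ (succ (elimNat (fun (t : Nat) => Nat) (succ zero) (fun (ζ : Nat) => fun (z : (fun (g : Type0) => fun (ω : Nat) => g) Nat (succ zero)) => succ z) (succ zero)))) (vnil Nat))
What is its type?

type:
  forall (q : Type0), Type0


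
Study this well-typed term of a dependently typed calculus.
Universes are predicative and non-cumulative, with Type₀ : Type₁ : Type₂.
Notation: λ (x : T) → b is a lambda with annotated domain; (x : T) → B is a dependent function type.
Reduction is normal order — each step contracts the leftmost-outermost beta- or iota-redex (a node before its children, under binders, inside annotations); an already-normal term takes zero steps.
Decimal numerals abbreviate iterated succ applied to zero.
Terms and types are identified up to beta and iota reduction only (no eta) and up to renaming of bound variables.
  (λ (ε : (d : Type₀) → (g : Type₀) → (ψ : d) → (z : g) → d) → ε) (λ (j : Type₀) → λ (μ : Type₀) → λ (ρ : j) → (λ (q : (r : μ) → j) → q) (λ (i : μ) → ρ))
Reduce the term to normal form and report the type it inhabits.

reduced normal form:
  λ (ε : Type₀) → λ (d : Type₀) → λ (g : ε) → λ (ψ : d) → g
type:
  (ε : Type₀) → (d : Type₀) → (g : ε) → (ψ : d) → ε
observation: 2 normal-order steps normalize the term, beginning with a beta-redex.


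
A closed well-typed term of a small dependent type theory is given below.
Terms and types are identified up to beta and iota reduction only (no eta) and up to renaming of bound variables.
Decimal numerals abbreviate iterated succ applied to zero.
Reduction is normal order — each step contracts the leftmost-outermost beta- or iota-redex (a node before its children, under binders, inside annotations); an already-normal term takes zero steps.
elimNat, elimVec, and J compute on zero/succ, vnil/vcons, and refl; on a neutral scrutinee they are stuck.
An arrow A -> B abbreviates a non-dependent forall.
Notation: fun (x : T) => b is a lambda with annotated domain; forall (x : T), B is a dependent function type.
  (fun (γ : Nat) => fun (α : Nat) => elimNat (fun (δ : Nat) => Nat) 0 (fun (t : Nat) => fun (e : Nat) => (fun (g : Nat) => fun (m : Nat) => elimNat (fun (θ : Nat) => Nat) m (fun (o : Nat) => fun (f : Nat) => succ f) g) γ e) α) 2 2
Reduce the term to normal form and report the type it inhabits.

reduced normal form:
  4
inferred type:
  Nat
observation: the first redex contracted is a beta-redex; the normal form is reached in 27 normal-order steps.


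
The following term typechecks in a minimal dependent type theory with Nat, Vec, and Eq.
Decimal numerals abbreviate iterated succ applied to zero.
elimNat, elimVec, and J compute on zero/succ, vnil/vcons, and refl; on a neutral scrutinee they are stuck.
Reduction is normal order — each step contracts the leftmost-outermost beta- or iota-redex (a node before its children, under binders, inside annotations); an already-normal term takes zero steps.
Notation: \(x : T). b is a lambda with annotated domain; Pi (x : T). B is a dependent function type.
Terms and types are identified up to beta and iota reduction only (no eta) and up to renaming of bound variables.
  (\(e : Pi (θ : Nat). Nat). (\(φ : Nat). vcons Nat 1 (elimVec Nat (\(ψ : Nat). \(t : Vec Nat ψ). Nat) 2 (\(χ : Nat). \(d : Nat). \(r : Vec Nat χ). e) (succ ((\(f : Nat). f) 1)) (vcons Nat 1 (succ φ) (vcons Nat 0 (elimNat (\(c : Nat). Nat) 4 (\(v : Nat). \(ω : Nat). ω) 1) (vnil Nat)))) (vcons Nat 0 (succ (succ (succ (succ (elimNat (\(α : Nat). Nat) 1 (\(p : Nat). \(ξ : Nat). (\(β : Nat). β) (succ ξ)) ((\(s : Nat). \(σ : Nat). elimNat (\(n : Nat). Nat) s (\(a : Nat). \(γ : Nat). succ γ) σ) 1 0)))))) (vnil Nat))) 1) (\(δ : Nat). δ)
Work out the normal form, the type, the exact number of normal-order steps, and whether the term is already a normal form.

normal form:
  vcons Nat 1 2 (vcons Nat 0 6 (vnil Nat))
type:
  Vec Nat 2
normal-order step count: 21
term was already normal: no
first redex: a beta-redex


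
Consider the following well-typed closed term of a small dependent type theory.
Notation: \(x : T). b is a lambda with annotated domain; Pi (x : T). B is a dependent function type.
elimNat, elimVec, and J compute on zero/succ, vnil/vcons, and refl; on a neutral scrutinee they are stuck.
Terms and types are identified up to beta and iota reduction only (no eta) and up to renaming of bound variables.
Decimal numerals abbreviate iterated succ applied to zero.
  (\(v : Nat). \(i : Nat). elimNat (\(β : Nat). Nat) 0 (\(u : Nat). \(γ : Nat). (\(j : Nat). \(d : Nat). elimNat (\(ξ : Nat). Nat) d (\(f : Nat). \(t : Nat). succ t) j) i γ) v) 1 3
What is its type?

type:
  Nat


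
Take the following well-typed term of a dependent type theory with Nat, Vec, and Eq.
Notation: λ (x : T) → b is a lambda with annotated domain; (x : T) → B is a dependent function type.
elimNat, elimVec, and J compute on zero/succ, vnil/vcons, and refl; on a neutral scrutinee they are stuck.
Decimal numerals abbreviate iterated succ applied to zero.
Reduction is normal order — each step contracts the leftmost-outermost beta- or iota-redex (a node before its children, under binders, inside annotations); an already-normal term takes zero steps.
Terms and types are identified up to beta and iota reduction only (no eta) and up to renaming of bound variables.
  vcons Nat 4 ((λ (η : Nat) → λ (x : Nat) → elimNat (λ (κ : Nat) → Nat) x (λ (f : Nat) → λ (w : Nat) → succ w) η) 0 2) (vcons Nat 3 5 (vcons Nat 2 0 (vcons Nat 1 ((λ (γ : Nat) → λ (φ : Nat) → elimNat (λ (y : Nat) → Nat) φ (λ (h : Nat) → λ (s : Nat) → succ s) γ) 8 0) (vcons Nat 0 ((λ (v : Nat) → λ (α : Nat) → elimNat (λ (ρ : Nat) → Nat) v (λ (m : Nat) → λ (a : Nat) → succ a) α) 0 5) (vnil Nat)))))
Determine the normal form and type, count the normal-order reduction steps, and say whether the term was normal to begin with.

normal form:
  vcons Nat 4 2 (vcons Nat 3 5 (vcons Nat 2 0 (vcons Nat 1 8 (vcons Nat 0 5 (vnil Nat)))))
the term's type:
  Vec Nat 5
steps to reach normal form (normal order): 48
started in normal form: no
first contracted redex: a beta-redex


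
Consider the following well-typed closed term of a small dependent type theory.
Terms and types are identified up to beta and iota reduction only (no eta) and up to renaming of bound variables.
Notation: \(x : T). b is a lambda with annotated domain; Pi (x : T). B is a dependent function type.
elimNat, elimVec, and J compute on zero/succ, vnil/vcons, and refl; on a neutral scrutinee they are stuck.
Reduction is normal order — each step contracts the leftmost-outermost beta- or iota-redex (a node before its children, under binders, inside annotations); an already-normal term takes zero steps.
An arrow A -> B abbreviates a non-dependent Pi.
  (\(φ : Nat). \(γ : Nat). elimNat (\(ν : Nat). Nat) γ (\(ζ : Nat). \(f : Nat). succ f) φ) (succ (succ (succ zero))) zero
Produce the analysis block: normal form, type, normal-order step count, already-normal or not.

normal form:
  succ (succ (succ zero))
inferred type:
  Nat
normal-order step count: 12
already normal: no
first redex: a beta-redex


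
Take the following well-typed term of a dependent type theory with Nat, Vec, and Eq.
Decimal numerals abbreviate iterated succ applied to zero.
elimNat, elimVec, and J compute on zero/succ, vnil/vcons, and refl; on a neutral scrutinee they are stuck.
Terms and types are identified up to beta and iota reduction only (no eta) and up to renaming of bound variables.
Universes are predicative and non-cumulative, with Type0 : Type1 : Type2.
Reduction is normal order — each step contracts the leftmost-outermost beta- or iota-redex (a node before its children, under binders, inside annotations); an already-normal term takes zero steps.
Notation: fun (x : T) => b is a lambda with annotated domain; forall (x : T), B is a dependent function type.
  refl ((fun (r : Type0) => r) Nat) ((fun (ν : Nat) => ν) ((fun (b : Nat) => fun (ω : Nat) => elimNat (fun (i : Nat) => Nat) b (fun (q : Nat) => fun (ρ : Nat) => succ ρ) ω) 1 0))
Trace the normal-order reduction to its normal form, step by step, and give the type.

reduction (normal order):
  refl ((fun (r : Type0) => r) Nat) ((fun (ν : Nat) => ν) ((fun (b : Nat) => fun (ω : Nat) => elimNat (fun (i : Nat) => Nat) b (fun (q : Nat) => fun (ρ : Nat) => succ ρ) ω) 1 0))
  ~> refl Nat ((fun (r : Nat) => r) ((fun (ν : Nat) => fun (b : Nat) => elimNat (fun (ω : Nat) => Nat) ν (fun (i : Nat) => fun (q : Nat) => succ q) b) 1 0))
  ~> refl Nat ((fun (r : Nat) => fun (ν : Nat) => elimNat (fun (b : Nat) => Nat) r (fun (ω : Nat) => fun (i : Nat) => succ i) ν) 1 0)
  ~> refl Nat ((fun (r : Nat) => elimNat (fun (ν : Nat) => Nat) 1 (fun (b : Nat) => fun (ω : Nat) => succ ω) r) 0)
  ~> refl Nat (elimNat (fun (r : Nat) => Nat) 1 (fun (ν : Nat) => fun (b : Nat) => succ b) 0)
  ~> refl Nat 1
type:
  Eq Nat 1 1


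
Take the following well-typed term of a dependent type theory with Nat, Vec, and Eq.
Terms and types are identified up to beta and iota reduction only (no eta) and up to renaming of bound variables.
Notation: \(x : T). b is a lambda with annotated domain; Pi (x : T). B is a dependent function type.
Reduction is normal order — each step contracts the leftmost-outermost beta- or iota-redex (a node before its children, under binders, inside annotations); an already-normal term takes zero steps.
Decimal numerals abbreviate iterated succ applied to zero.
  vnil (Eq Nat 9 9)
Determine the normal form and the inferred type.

normal form:
  vnil (Eq Nat 9 9)
type:
  Vec (Eq Nat 9 9) 0


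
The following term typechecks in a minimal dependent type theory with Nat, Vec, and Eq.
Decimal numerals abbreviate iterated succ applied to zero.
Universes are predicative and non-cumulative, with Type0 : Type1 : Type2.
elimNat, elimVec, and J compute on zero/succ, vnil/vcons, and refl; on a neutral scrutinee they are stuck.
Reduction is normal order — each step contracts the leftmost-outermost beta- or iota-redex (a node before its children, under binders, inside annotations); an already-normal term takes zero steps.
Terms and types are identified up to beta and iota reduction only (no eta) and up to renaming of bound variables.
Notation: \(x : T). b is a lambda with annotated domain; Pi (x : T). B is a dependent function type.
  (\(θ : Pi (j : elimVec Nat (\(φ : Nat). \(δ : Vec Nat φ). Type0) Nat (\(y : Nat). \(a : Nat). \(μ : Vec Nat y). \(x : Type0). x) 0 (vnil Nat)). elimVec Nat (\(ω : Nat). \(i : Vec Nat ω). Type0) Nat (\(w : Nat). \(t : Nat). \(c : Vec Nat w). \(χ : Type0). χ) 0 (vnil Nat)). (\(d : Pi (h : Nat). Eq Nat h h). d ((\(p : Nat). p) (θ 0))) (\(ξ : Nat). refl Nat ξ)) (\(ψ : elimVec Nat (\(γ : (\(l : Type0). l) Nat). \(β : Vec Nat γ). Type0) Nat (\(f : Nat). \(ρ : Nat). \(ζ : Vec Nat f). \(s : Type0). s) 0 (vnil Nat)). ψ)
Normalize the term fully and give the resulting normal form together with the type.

resulting normal form:
  refl Nat 0
inferred type:
  Eq Nat 0 0
observation: normalization takes exactly 5 steps under the normal-order strategy.


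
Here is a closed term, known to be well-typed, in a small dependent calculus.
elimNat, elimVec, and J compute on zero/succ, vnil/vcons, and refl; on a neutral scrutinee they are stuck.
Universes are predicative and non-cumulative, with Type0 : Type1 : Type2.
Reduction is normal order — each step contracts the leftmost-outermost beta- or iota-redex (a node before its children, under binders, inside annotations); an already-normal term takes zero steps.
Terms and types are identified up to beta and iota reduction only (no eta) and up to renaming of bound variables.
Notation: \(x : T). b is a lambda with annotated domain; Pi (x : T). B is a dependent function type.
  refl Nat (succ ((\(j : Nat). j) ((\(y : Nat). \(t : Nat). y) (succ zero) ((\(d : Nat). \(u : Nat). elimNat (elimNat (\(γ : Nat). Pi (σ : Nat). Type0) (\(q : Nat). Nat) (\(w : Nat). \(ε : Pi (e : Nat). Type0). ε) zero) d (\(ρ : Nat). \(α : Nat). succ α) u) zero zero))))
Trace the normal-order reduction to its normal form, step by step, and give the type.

normal-order reduction sequence:
  refl Nat (succ ((\(j : Nat). j) ((\(y : Nat). \(t : Nat). y) (succ zero) ((\(d : Nat). \(u : Nat). elimNat (elimNat (\(γ : Nat). Pi (σ : Nat). Type0) (\(q : Nat). Nat) (\(w : Nat). \(ε : Pi (e : Nat). Type0). ε) zero) d (\(ρ : Nat). \(α : Nat). succ α) u) zero zero))))
  ~> refl Nat (succ ((\(j : Nat). \(y : Nat). j) (succ zero) ((\(t : Nat). \(d : Nat). elimNat (elimNat (\(u : Nat). Pi (γ : Nat). Type0) (\(σ : Nat). Nat) (\(q : Nat). \(w : Pi (ε : Nat). Type0). w) zero) t (\(e : Nat). \(ρ : Nat). succ ρ) d) zero zero)))
  ~> refl Nat (succ ((\(j : Nat). succ zero) ((\(y : Nat). \(t : Nat). elimNat (elimNat (\(d : Nat). Pi (u : Nat). Type0) (\(γ : Nat). Nat) (\(σ : Nat). \(q : Pi (w : Nat). Type0). q) zero) y (\(ε : Nat). \(e : Nat). succ e) t) zero zero)))
  ~> refl Nat (succ (succ zero))
the term's type:
  Eq Nat (succ (succ zero)) (succ (succ zero))


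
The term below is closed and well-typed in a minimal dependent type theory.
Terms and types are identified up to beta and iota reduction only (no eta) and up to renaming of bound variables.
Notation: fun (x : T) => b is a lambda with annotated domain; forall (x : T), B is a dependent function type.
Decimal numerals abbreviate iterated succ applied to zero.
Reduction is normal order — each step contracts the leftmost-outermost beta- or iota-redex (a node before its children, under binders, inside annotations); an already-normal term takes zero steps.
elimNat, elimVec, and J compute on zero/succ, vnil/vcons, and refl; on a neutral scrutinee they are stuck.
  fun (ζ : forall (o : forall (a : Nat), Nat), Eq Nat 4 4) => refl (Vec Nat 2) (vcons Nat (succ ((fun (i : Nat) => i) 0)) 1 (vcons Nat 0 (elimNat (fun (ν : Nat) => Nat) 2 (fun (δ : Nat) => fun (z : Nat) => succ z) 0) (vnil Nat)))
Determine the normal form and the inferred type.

normal form:
  fun (ζ : forall (o : forall (a : Nat), Nat), Eq Nat 4 4) => refl (Vec Nat 2) (vcons Nat 1 1 (vcons Nat 0 2 (vnil Nat)))
inferred type:
  forall (ζ : forall (o : forall (a : Nat), Nat), Eq Nat 4 4), Eq (Vec Nat 2) (vcons Nat 1 1 (vcons Nat 0 2 (vnil Nat))) (vcons Nat 1 1 (vcons Nat 0 2 (vnil Nat)))


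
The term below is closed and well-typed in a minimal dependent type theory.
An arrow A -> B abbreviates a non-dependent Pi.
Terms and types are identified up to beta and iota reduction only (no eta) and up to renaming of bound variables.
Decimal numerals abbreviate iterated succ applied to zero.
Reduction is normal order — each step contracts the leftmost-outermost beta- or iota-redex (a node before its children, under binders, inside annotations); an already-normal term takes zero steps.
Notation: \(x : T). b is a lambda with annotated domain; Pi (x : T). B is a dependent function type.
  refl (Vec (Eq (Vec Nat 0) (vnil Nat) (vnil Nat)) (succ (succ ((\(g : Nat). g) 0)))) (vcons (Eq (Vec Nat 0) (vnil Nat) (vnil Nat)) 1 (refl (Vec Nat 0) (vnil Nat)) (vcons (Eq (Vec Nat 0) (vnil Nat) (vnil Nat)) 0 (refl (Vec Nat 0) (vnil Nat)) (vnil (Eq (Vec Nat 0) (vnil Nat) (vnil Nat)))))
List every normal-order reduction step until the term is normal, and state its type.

normal-order reduction sequence:
  refl (Vec (Eq (Vec Nat 0) (vnil Nat) (vnil Nat)) (succ (succ ((\(g : Nat). g) 0)))) (vcons (Eq (Vec Nat 0) (vnil Nat) (vnil Nat)) 1 (refl (Vec Nat 0) (vnil Nat)) (vcons (Eq (Vec Nat 0) (vnil Nat) (vnil Nat)) 0 (refl (Vec Nat 0) (vnil Nat)) (vnil (Eq (Vec Nat 0) (vnil Nat) (vnil Nat)))))
  ~> refl (Vec (Eq (Vec Nat 0) (vnil Nat) (vnil Nat)) 2) (vcons (Eq (Vec Nat 0) (vnil Nat) (vnil Nat)) 1 (refl (Vec Nat 0) (vnil Nat)) (vcons (Eq (Vec Nat 0) (vnil Nat) (vnil Nat)) 0 (refl (Vec Nat 0) (vnil Nat)) (vnil (Eq (Vec Nat 0) (vnil Nat) (vnil Nat)))))
the term's type:
  Eq (Vec (Eq (Vec Nat 0) (vnil Nat) (vnil Nat)) 2) (vcons (Eq (Vec Nat 0) (vnil Nat) (vnil Nat)) 1 (refl (Vec Nat 0) (vnil Nat)) (vcons (Eq (Vec Nat 0) (vnil Nat) (vnil Nat)) 0 (refl (Vec Nat 0) (vnil Nat)) (vnil (Eq (Vec Nat 0) (vnil Nat) (vnil Nat))))) (vcons (Eq (Vec Nat 0) (vnil Nat) (vnil Nat)) 1 (refl (Vec Nat 0) (vnil Nat)) (vcons (Eq (Vec Nat 0) (vnil Nat) (vnil Nat)) 0 (refl (Vec Nat 0) (vnil Nat)) (vnil (Eq (Vec Nat 0) (vnil Nat) (vnil Nat)))))


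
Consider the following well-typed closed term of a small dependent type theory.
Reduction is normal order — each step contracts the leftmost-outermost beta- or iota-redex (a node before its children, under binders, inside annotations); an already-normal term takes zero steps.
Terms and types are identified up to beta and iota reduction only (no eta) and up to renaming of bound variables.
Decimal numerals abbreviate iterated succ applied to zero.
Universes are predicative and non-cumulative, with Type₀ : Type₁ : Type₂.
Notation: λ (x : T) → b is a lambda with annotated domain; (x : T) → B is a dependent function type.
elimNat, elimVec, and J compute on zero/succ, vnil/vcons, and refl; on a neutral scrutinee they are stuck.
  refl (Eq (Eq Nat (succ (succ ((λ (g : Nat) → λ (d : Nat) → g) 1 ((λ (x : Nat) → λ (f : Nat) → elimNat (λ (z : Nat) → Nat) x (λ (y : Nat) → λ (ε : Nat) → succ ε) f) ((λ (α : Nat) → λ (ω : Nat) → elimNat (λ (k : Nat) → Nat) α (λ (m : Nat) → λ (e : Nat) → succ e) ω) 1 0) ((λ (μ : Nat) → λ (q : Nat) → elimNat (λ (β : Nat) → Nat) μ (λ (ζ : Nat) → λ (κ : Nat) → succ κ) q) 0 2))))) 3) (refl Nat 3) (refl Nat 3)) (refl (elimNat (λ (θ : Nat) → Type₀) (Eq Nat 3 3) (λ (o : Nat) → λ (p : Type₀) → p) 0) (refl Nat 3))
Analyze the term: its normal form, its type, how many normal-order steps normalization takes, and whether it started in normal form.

resulting normal form:
  refl (Eq (Eq Nat 3 3) (refl Nat 3) (refl Nat 3)) (refl (Eq Nat 3 3) (refl Nat 3))
the term's type:
  Eq (Eq (Eq Nat 3 3) (refl Nat 3) (refl Nat 3)) (refl (Eq Nat 3 3) (refl Nat 3)) (refl (Eq Nat 3 3) (refl Nat 3))
steps to reach normal form (normal order): 3
term was already normal: no
first contracted redex: a beta-redex
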